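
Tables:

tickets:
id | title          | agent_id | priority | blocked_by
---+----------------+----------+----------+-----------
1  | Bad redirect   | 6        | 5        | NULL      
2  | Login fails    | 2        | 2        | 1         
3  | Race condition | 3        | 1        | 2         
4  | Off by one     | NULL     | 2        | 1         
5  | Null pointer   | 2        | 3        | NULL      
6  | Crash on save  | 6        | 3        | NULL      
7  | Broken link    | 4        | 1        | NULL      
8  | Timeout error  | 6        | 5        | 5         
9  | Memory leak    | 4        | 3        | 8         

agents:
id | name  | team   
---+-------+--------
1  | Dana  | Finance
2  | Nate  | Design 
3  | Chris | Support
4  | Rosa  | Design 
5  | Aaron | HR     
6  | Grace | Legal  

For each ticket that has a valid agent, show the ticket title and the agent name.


INNER JOIN keeps only tickets rows whose agent_id matches an id in agents. Walk through each ticket:
  - ticket 1 (Bad redirect): agent_id=6 -> matches Grace
  - ticket 2 (Login fails): agent_id=2 -> matches Nate
  - ticket 3 (Race condition): agent_id=3 -> matches Chris
  - ticket 4 (Off by one): agent_id=NULL, no match -> dropped
  - ticket 5 (Null pointer): agent_id=2 -> matches Nate
  - ticket 6 (Crash on save): agent_id=6 -> matches Grace
  - ticket 7 (Broken link): agent_id=4 -> matches Rosa
  - ticket 8 (Timeout error): agent_id=6 -> matches Grace
  - ticket 9 (Memory leak): agent_id=4 -> matches Rosa
So 1 of 9 rows is dropped.

SQL:
SELECT a.title, b.name AS agent
FROM tickets a
INNER JOIN agents b ON a.agent_id = b.id

Result:
title          | agent
---------------+------
Bad redirect   | Grace
Login fails    | Nate 
Race condition | Chris
Null pointer   | Nate 
Crash on save  | Grace
Broken link    | Rosa 
Timeout error  | Grace
Memory leak    | Rosa 


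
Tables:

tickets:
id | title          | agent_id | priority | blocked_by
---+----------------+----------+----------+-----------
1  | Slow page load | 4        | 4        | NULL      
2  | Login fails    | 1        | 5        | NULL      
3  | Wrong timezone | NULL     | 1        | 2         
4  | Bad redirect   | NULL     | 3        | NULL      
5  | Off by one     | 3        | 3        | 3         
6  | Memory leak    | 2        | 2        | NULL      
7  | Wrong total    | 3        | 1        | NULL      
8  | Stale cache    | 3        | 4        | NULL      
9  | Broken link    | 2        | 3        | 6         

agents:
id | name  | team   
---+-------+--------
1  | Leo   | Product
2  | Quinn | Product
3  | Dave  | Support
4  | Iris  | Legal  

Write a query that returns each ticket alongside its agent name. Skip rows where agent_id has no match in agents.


INNER JOIN keeps only tickets rows whose agent_id matches an id in agents. Walk through each ticket:
  - ticket 1 (Slow page load): agent_id=4 -> matches Iris
  - ticket 2 (Login fails): agent_id=1 -> matches Leo
  - ticket 3 (Wrong timezone): agent_id=NULL, no match -> dropped
  - ticket 4 (Bad redirect): agent_id=NULL, no match -> dropped
  - ticket 5 (Off by one): agent_id=3 -> matches Dave
  - ticket 6 (Memory leak): agent_id=2 -> matches Quinn
  - ticket 7 (Wrong total): agent_id=3 -> matches Dave
  - ticket 8 (Stale cache): agent_id=3 -> matches Dave
  - ticket 9 (Broken link): agent_id=2 -> matches Quinn
So 2 of 9 rows are dropped.

SQL:
SELECT a.title, b.name AS agent
FROM tickets a
INNER JOIN agents b ON a.agent_id = b.id

Result:
title          | agent
---------------+------
Slow page load | Iris 
Login fails    | Leo  
Off by one     | Dave 
Memory leak    | Quinn
Wrong total    | Dave 
Stale cache    | Dave 
Broken link    | Quinn


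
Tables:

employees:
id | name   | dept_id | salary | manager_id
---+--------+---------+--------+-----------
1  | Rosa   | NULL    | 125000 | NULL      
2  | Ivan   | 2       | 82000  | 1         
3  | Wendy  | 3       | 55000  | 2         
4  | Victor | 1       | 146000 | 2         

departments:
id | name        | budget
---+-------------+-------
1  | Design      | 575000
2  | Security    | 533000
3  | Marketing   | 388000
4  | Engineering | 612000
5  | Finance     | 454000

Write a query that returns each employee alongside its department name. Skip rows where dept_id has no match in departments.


INNER JOIN keeps only employees rows whose dept_id matches an id in departments. Walk through each employee:
  - employee 1 (Rosa): dept_id=NULL, no match -> dropped
  - employee 2 (Ivan): dept_id=2 -> matches Security
  - employee 3 (Wendy): dept_id=3 -> matches Marketing
  - employee 4 (Victor): dept_id=1 -> matches Design
So 1 of 4 rows is dropped.

SQL:
SELECT a.name, b.name AS department
FROM employees a
INNER JOIN departments b ON a.dept_id = b.id

Result:
name   | department
-------+-----------
Ivan   | Security  
Wendy  | Marketing 
Victor | Design    


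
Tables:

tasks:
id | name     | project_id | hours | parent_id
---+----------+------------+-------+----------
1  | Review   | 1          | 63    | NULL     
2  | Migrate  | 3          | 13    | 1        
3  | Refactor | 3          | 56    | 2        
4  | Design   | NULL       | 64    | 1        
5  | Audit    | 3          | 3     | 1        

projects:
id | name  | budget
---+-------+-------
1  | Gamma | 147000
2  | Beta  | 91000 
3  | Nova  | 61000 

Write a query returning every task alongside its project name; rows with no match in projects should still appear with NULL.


LEFT JOIN keeps every row from tasks (the left table); where project_id has no match in projects, the project columns become NULL. Walk through each task:
  - task 1 (Review): project_id=1 -> matches Gamma
  - task 2 (Migrate): project_id=3 -> matches Nova
  - task 3 (Refactor): project_id=3 -> matches Nova
  - task 4 (Design): project_id=NULL, no match -> kept with NULL
  - task 5 (Audit): project_id=3 -> matches Nova
All 5 rows appear; 1 has NULL project.

SQL:
SELECT a.name, b.name AS project
FROM tasks a
LEFT JOIN projects b ON a.project_id = b.id

Result:
name     | project
---------+--------
Review   | Gamma  
Migrate  | Nova   
Refactor | Nova   
Design   | NULL   
Audit    | Nova   


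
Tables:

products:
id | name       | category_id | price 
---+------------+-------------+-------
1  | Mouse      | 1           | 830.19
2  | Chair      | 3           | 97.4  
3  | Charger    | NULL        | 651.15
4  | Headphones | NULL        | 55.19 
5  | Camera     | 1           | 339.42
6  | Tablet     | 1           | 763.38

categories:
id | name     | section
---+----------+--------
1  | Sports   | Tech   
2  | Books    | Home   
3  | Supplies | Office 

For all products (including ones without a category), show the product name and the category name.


LEFT JOIN keeps every row from products (the left table); where category_id has no match in categories, the category columns become NULL. Walk through each product:
  - product 1 (Mouse): category_id=1 -> matches Sports
  - product 2 (Chair): category_id=3 -> matches Supplies
  - product 3 (Charger): category_id=NULL, no match -> kept with NULL
  - product 4 (Headphones): category_id=NULL, no match -> kept with NULL
  - product 5 (Camera): category_id=1 -> matches Sports
  - product 6 (Tablet): category_id=1 -> matches Sports
All 6 rows appear; 2 have NULL category.

SQL:
SELECT a.name, b.name AS category
FROM products a
LEFT JOIN categories b ON a.category_id = b.id

Result:
name       | category
-----------+---------
Mouse      | Sports  
Chair      | Supplies
Charger    | NULL    
Headphones | NULL    
Camera     | Sports  
Tablet     | Sports  


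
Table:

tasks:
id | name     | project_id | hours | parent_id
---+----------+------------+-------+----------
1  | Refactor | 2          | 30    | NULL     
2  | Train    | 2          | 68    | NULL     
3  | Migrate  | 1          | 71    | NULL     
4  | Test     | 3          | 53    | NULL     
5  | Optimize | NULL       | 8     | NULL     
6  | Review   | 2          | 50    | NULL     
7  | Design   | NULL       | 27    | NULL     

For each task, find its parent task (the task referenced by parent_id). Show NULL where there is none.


This is a self-join: tasks is joined to a second copy of itself, matching each row's parent_id to another row's id. Use LEFT JOIN so rows with parent_id=NULL are kept.
  - task 1 (Refactor): parent_id=NULL -> NULL
  - task 2 (Train): parent_id=NULL -> NULL
  - task 3 (Migrate): parent_id=NULL -> NULL
  - task 4 (Test): parent_id=NULL -> NULL
  - task 5 (Optimize): parent_id=NULL -> NULL
  - task 6 (Review): parent_id=NULL -> NULL
  - task 7 (Design): parent_id=NULL -> NULL

SQL:
SELECT a.name AS item, b.name AS parent
FROM tasks a
LEFT JOIN tasks b ON a.parent_id = b.id

Result:
item     | parent
---------+-------
Refactor | NULL  
Train    | NULL  
Migrate  | NULL  
Test     | NULL  
Optimize | NULL  
Review   | NULL  
Design   | NULL  


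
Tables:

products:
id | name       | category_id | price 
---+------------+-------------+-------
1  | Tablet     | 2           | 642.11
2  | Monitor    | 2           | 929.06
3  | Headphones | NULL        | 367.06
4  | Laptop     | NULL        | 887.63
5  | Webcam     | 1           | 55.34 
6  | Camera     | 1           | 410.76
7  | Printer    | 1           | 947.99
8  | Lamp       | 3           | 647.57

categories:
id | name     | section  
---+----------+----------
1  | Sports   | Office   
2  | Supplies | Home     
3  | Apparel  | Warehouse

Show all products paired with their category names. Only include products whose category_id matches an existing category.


INNER JOIN keeps only products rows whose category_id matches an id in categories. Walk through each product:
  - product 1 (Tablet): category_id=2 -> matches Supplies
  - product 2 (Monitor): category_id=2 -> matches Supplies
  - product 3 (Headphones): category_id=NULL, no match -> dropped
  - product 4 (Laptop): category_id=NULL, no match -> dropped
  - product 5 (Webcam): category_id=1 -> matches Sports
  - product 6 (Camera): category_id=1 -> matches Sports
  - product 7 (Printer): category_id=1 -> matches Sports
  - product 8 (Lamp): category_id=3 -> matches Apparel
So 2 of 8 rows are dropped.

SQL:
SELECT a.name, b.name AS category
FROM products a
INNER JOIN categories b ON a.category_id = b.id

Result:
name    | category
--------+---------
Tablet  | Supplies
Monitor | Supplies
Webcam  | Sports  
Camera  | Sports  
Printer | Sports  
Lamp    | Apparel 


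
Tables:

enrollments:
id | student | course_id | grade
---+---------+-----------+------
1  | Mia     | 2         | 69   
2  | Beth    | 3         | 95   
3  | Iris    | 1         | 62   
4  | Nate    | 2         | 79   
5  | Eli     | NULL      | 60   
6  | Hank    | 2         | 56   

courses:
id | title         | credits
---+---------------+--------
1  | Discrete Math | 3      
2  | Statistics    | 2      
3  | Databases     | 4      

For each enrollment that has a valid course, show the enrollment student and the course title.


INNER JOIN keeps only enrollments rows whose course_id matches an id in courses. Walk through each enrollment:
  - enrollment 1 (Mia): course_id=2 -> matches Statistics
  - enrollment 2 (Beth): course_id=3 -> matches Databases
  - enrollment 3 (Iris): course_id=1 -> matches Discrete Math
  - enrollment 4 (Nate): course_id=2 -> matches Statistics
  - enrollment 5 (Eli): course_id=NULL, no match -> dropped
  - enrollment 6 (Hank): course_id=2 -> matches Statistics
So 1 of 6 rows is dropped.

SQL:
SELECT a.student, b.title AS course
FROM enrollments a
INNER JOIN courses b ON a.course_id = b.id

Result:
student | course       
--------+--------------
Mia     | Statistics   
Beth    | Databases    
Iris    | Discrete Math
Nate    | Statistics   
Hank    | Statistics   


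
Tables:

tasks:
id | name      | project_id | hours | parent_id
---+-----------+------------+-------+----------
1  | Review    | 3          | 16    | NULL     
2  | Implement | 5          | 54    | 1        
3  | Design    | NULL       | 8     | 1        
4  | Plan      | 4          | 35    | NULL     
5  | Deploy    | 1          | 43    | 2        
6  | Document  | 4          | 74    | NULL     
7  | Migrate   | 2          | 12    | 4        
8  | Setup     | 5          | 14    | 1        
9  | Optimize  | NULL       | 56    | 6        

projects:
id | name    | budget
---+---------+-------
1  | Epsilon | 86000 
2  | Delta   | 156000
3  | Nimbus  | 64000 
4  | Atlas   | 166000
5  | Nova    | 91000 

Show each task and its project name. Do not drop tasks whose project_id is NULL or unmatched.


LEFT JOIN keeps every row from tasks (the left table); where project_id has no match in projects, the project columns become NULL. Walk through each task:
  - task 1 (Review): project_id=3 -> matches Nimbus
  - task 2 (Implement): project_id=5 -> matches Nova
  - task 3 (Design): project_id=NULL, no match -> kept with NULL
  - task 4 (Plan): project_id=4 -> matches Atlas
  - task 5 (Deploy): project_id=1 -> matches Epsilon
  - task 6 (Document): project_id=4 -> matches Atlas
  - task 7 (Migrate): project_id=2 -> matches Delta
  - task 8 (Setup): project_id=5 -> matches Nova
  - task 9 (Optimize): project_id=NULL, no match -> kept with NULL
All 9 rows appear; 2 have NULL project.

SQL:
SELECT a.name, b.name AS project
FROM tasks a
LEFT JOIN projects b ON a.project_id = b.id

Result:
name      | project
----------+--------
Review    | Nimbus 
Implement | Nova   
Design    | NULL   
Plan      | Atlas  
Deploy    | Epsilon
Document  | Atlas  
Migrate   | Delta  
Setup     | Nova   
Optimize  | NULL   


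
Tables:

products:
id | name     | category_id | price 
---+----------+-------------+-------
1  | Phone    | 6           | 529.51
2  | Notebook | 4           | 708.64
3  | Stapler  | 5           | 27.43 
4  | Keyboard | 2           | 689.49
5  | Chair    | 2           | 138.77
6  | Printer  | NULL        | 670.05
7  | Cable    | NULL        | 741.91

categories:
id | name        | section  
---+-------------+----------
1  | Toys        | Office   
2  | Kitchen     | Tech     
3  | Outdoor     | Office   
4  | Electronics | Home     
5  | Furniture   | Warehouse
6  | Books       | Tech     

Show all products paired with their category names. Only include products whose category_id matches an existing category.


INNER JOIN keeps only products rows whose category_id matches an id in categories. Walk through each product:
  - product 1 (Phone): category_id=6 -> matches Books
  - product 2 (Notebook): category_id=4 -> matches Electronics
  - product 3 (Stapler): category_id=5 -> matches Furniture
  - product 4 (Keyboard): category_id=2 -> matches Kitchen
  - product 5 (Chair): category_id=2 -> matches Kitchen
  - product 6 (Printer): category_id=NULL, no match -> dropped
  - product 7 (Cable): category_id=NULL, no match -> dropped
So 2 of 7 rows are dropped.

SQL:
SELECT a.name, b.name AS category
FROM products a
INNER JOIN categories b ON a.category_id = b.id

Result:
name     | category   
---------+------------
Phone    | Books      
Notebook | Electronics
Stapler  | Furniture  
Keyboard | Kitchen    
Chair    | Kitchen    


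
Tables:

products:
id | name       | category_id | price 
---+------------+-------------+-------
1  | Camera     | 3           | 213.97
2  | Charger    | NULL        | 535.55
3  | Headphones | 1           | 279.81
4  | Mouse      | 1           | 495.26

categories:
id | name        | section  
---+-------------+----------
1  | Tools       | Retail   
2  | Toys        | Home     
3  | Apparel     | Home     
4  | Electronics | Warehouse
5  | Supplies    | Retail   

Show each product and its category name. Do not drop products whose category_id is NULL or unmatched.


LEFT JOIN keeps every row from products (the left table); where category_id has no match in categories, the category columns become NULL. Walk through each product:
  - product 1 (Camera): category_id=3 -> matches Apparel
  - product 2 (Charger): category_id=NULL, no match -> kept with NULL
  - product 3 (Headphones): category_id=1 -> matches Tools
  - product 4 (Mouse): category_id=1 -> matches Tools
All 4 rows appear; 1 has NULL category.

SQL:
SELECT a.name, b.name AS category
FROM products a
LEFT JOIN categories b ON a.category_id = b.id

Result:
name       | category
-----------+---------
Camera     | Apparel 
Charger    | NULL    
Headphones | Tools   
Mouse      | Tools   


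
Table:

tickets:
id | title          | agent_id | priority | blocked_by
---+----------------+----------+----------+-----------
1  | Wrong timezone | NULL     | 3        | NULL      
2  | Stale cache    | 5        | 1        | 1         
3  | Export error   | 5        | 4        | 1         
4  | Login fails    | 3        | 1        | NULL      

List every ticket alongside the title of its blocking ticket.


This is a self-join: tickets is joined to a second copy of itself, matching each row's blocked_by to another row's id. Use LEFT JOIN so rows with blocked_by=NULL are kept.
  - ticket 1 (Wrong timezone): blocked_by=NULL -> NULL
  - ticket 2 (Stale cache): blocked_by=1 -> Wrong timezone
  - ticket 3 (Export error): blocked_by=1 -> Wrong timezone
  - ticket 4 (Login fails): blocked_by=NULL -> NULL

SQL:
SELECT a.title AS item, b.title AS blocked_by
FROM tickets a
LEFT JOIN tickets b ON a.blocked_by = b.id

Result:
item           | blocked_by    
---------------+---------------
Wrong timezone | NULL          
Stale cache    | Wrong timezone
Export error   | Wrong timezone
Login fails    | NULL          


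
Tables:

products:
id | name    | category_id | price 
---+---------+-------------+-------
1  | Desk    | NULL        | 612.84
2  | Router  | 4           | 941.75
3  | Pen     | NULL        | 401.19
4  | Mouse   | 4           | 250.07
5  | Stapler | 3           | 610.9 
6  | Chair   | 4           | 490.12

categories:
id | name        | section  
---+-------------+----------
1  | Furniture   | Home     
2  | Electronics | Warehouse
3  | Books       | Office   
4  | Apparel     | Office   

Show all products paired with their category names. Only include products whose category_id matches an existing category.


INNER JOIN keeps only products rows whose category_id matches an id in categories. Walk through each product:
  - product 1 (Desk): category_id=NULL, no match -> dropped
  - product 2 (Router): category_id=4 -> matches Apparel
  - product 3 (Pen): category_id=NULL, no match -> dropped
  - product 4 (Mouse): category_id=4 -> matches Apparel
  - product 5 (Stapler): category_id=3 -> matches Books
  - product 6 (Chair): category_id=4 -> matches Apparel
So 2 of 6 rows are dropped.

SQL:
SELECT a.name, b.name AS category
FROM products a
INNER JOIN categories b ON a.category_id = b.id

Result:
name    | category
--------+---------
Router  | Apparel 
Mouse   | Apparel 
Stapler | Books   
Chair   | Apparel 


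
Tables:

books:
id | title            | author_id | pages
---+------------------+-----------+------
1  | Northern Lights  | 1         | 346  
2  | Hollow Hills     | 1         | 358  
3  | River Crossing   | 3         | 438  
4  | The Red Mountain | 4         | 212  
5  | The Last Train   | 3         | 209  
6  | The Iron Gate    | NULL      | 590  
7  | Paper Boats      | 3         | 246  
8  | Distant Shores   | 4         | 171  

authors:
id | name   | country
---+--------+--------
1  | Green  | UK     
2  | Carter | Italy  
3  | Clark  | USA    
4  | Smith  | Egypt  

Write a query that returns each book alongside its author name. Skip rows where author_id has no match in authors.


INNER JOIN keeps only books rows whose author_id matches an id in authors. Walk through each book:
  - book 1 (Northern Lights): author_id=1 -> matches Green
  - book 2 (Hollow Hills): author_id=1 -> matches Green
  - book 3 (River Crossing): author_id=3 -> matches Clark
  - book 4 (The Red Mountain): author_id=4 -> matches Smith
  - book 5 (The Last Train): author_id=3 -> matches Clark
  - book 6 (The Iron Gate): author_id=NULL, no match -> dropped
  - book 7 (Paper Boats): author_id=3 -> matches Clark
  - book 8 (Distant Shores): author_id=4 -> matches Smith
So 1 of 8 rows is dropped.

SQL:
SELECT a.title, b.name AS author
FROM books a
INNER JOIN authors b ON a.author_id = b.id

Result:
title            | author
-----------------+-------
Northern Lights  | Green 
Hollow Hills     | Green 
River Crossing   | Clark 
The Red Mountain | Smith 
The Last Train   | Clark 
Paper Boats      | Clark 
Distant Shores   | Smith 


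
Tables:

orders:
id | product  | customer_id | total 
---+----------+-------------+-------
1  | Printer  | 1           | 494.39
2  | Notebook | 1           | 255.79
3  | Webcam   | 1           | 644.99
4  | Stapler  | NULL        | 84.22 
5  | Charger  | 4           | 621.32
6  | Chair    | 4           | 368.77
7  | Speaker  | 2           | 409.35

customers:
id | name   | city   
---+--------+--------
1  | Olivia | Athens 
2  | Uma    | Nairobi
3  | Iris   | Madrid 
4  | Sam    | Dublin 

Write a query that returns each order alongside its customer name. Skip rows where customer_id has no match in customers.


INNER JOIN keeps only orders rows whose customer_id matches an id in customers. Walk through each order:
  - order 1 (Printer): customer_id=1 -> matches Olivia
  - order 2 (Notebook): customer_id=1 -> matches Olivia
  - order 3 (Webcam): customer_id=1 -> matches Olivia
  - order 4 (Stapler): customer_id=NULL, no match -> dropped
  - order 5 (Charger): customer_id=4 -> matches Sam
  - order 6 (Chair): customer_id=4 -> matches Sam
  - order 7 (Speaker): customer_id=2 -> matches Uma
So 1 of 7 rows is dropped.

SQL:
SELECT a.product, b.name AS customer
FROM orders a
INNER JOIN customers b ON a.customer_id = b.id

Result:
product  | customer
---------+---------
Printer  | Olivia  
Notebook | Olivia  
Webcam   | Olivia  
Charger  | Sam     
Chair    | Sam     
Speaker  | Uma     


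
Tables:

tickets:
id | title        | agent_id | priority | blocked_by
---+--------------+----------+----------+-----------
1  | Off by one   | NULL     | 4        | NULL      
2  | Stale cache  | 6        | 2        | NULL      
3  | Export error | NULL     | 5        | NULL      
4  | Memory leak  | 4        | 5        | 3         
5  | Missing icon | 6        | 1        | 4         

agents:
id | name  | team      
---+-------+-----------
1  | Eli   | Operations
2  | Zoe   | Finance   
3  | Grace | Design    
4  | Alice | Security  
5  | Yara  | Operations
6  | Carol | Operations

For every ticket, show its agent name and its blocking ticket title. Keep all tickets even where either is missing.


Two LEFT JOINs from the same base table tickets: one to agents via agent_id, one to tickets itself via blocked_by. Both are LEFT so every ticket is preserved.
Match against agents:
  - ticket 1 (Off by one): agent_id=NULL, no match -> kept with NULL
  - ticket 2 (Stale cache): agent_id=6 -> matches Carol
  - ticket 3 (Export error): agent_id=NULL, no match -> kept with NULL
  - ticket 4 (Memory leak): agent_id=4 -> matches Alice
  - ticket 5 (Missing icon): agent_id=6 -> matches Carol
Match against tickets (self):
  - ticket 1 (Off by one): blocked_by=NULL -> NULL
  - ticket 2 (Stale cache): blocked_by=NULL -> NULL
  - ticket 3 (Export error): blocked_by=NULL -> NULL
  - ticket 4 (Memory leak): blocked_by=3 -> Export error
  - ticket 5 (Missing icon): blocked_by=4 -> Memory leak

SQL:
SELECT a.title, b.name AS agent, c.title AS blocked_by
FROM tickets a
LEFT JOIN agents b ON a.agent_id = b.id
LEFT JOIN tickets c ON a.blocked_by = c.id

Result:
title        | agent | blocked_by  
-------------+-------+-------------
Off by one   | NULL  | NULL        
Stale cache  | Carol | NULL        
Export error | NULL  | NULL        
Memory leak  | Alice | Export error
Missing icon | Carol | Memory leak 


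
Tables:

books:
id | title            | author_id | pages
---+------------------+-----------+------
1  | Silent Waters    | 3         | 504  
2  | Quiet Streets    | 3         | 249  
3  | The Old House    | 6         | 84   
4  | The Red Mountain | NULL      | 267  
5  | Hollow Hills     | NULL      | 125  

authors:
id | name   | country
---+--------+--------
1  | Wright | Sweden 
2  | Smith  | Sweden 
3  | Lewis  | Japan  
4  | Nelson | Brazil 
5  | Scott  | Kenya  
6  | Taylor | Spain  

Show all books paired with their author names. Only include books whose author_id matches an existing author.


INNER JOIN keeps only books rows whose author_id matches an id in authors. Walk through each book:
  - book 1 (Silent Waters): author_id=3 -> matches Lewis
  - book 2 (Quiet Streets): author_id=3 -> matches Lewis
  - book 3 (The Old House): author_id=6 -> matches Taylor
  - book 4 (The Red Mountain): author_id=NULL, no match -> dropped
  - book 5 (Hollow Hills): author_id=NULL, no match -> dropped
So 2 of 5 rows are dropped.

SQL:
SELECT a.title, b.name AS author
FROM books a
INNER JOIN authors b ON a.author_id = b.id

Result:
title         | author
--------------+-------
Silent Waters | Lewis 
Quiet Streets | Lewis 
The Old House | Taylor


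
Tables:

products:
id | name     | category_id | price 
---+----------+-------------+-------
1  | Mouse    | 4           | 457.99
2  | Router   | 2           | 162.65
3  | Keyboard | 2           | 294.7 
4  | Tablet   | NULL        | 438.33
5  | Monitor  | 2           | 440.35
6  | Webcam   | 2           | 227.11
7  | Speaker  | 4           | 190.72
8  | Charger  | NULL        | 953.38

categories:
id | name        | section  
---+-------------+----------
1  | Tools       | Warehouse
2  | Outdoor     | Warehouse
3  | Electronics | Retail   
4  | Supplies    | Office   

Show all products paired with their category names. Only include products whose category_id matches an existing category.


INNER JOIN keeps only products rows whose category_id matches an id in categories. Walk through each product:
  - product 1 (Mouse): category_id=4 -> matches Supplies
  - product 2 (Router): category_id=2 -> matches Outdoor
  - product 3 (Keyboard): category_id=2 -> matches Outdoor
  - product 4 (Tablet): category_id=NULL, no match -> dropped
  - product 5 (Monitor): category_id=2 -> matches Outdoor
  - product 6 (Webcam): category_id=2 -> matches Outdoor
  - product 7 (Speaker): category_id=4 -> matches Supplies
  - product 8 (Charger): category_id=NULL, no match -> dropped
So 2 of 8 rows are dropped.

SQL:
SELECT a.name, b.name AS category
FROM products a
INNER JOIN categories b ON a.category_id = b.id

Result:
name     | category
---------+---------
Mouse    | Supplies
Router   | Outdoor 
Keyboard | Outdoor 
Monitor  | Outdoor 
Webcam   | Outdoor 
Speaker  | Supplies


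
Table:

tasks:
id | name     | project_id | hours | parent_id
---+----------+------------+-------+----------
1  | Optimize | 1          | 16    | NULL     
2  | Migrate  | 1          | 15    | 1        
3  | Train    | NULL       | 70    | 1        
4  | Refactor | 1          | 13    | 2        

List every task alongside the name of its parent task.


This is a self-join: tasks is joined to a second copy of itself, matching each row's parent_id to another row's id. Use LEFT JOIN so rows with parent_id=NULL are kept.
  - task 1 (Optimize): parent_id=NULL -> NULL
  - task 2 (Migrate): parent_id=1 -> Optimize
  - task 3 (Train): parent_id=1 -> Optimize
  - task 4 (Refactor): parent_id=2 -> Migrate

SQL:
SELECT a.name AS item, b.name AS parent
FROM tasks a
LEFT JOIN tasks b ON a.parent_id = b.id

Result:
item     | parent  
---------+---------
Optimize | NULL    
Migrate  | Optimize
Train    | Optimize
Refactor | Migrate 


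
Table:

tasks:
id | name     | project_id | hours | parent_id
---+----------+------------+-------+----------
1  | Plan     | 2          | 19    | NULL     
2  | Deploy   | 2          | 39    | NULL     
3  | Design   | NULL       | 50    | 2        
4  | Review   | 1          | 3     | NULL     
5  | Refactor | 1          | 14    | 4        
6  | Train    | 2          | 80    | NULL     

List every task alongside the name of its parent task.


This is a self-join: tasks is joined to a second copy of itself, matching each row's parent_id to another row's id. Use LEFT JOIN so rows with parent_id=NULL are kept.
  - task 1 (Plan): parent_id=NULL -> NULL
  - task 2 (Deploy): parent_id=NULL -> NULL
  - task 3 (Design): parent_id=2 -> Deploy
  - task 4 (Review): parent_id=NULL -> NULL
  - task 5 (Refactor): parent_id=4 -> Review
  - task 6 (Train): parent_id=NULL -> NULL

SQL:
SELECT a.name AS item, b.name AS parent
FROM tasks a
LEFT JOIN tasks b ON a.parent_id = b.id

Result:
item     | parent
---------+-------
Plan     | NULL  
Deploy   | NULL  
Design   | Deploy
Review   | NULL  
Refactor | Review
Train    | NULL  


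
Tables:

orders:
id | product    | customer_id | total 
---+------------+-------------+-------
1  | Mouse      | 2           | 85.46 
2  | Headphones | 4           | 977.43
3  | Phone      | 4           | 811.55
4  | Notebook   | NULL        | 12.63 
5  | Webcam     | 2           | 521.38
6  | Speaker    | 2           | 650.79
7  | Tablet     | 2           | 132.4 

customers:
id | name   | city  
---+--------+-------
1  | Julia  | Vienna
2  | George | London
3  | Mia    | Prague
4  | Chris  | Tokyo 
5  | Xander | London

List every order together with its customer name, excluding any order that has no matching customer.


INNER JOIN keeps only orders rows whose customer_id matches an id in customers. Walk through each order:
  - order 1 (Mouse): customer_id=2 -> matches George
  - order 2 (Headphones): customer_id=4 -> matches Chris
  - order 3 (Phone): customer_id=4 -> matches Chris
  - order 4 (Notebook): customer_id=NULL, no match -> dropped
  - order 5 (Webcam): customer_id=2 -> matches George
  - order 6 (Speaker): customer_id=2 -> matches George
  - order 7 (Tablet): customer_id=2 -> matches George
So 1 of 7 rows is dropped.

SQL:
SELECT a.product, b.name AS customer
FROM orders a
INNER JOIN customers b ON a.customer_id = b.id

Result:
product    | customer
-----------+---------
Mouse      | George  
Headphones | Chris   
Phone      | Chris   
Webcam     | George  
Speaker    | George  
Tablet     | George  


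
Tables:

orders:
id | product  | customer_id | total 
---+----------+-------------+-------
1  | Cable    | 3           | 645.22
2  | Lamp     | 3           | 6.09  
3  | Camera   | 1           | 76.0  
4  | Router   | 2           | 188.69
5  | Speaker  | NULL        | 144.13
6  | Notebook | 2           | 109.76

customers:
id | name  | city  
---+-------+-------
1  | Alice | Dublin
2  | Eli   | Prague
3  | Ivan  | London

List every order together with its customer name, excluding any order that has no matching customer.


INNER JOIN keeps only orders rows whose customer_id matches an id in customers. Walk through each order:
  - order 1 (Cable): customer_id=3 -> matches Ivan
  - order 2 (Lamp): customer_id=3 -> matches Ivan
  - order 3 (Camera): customer_id=1 -> matches Alice
  - order 4 (Router): customer_id=2 -> matches Eli
  - order 5 (Speaker): customer_id=NULL, no match -> dropped
  - order 6 (Notebook): customer_id=2 -> matches Eli
So 1 of 6 rows is dropped.

SQL:
SELECT a.product, b.name AS customer
FROM orders a
INNER JOIN customers b ON a.customer_id = b.id

Result:
product  | customer
---------+---------
Cable    | Ivan    
Lamp     | Ivan    
Camera   | Alice   
Router   | Eli     
Notebook | Eli     


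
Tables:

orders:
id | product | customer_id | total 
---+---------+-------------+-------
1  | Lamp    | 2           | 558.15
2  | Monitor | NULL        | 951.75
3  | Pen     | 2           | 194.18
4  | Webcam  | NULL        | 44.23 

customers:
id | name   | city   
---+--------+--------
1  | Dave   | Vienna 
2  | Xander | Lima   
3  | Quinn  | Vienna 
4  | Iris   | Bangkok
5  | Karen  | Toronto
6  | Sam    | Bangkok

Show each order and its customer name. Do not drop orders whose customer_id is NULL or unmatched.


LEFT JOIN keeps every row from orders (the left table); where customer_id has no match in customers, the customer columns become NULL. Walk through each order:
  - order 1 (Lamp): customer_id=2 -> matches Xander
  - order 2 (Monitor): customer_id=NULL, no match -> kept with NULL
  - order 3 (Pen): customer_id=2 -> matches Xander
  - order 4 (Webcam): customer_id=NULL, no match -> kept with NULL
All 4 rows appear; 2 have NULL customer.

SQL:
SELECT a.product, b.name AS customer
FROM orders a
LEFT JOIN customers b ON a.customer_id = b.id

Result:
product | customer
--------+---------
Lamp    | Xander  
Monitor | NULL    
Pen     | Xander  
Webcam  | NULL    


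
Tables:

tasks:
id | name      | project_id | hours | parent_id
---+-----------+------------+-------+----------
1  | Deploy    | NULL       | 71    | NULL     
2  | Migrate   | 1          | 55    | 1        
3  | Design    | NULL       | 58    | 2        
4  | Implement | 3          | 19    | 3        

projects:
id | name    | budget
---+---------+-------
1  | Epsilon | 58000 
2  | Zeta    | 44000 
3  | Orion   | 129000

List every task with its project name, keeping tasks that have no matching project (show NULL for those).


LEFT JOIN keeps every row from tasks (the left table); where project_id has no match in projects, the project columns become NULL. Walk through each task:
  - task 1 (Deploy): project_id=NULL, no match -> kept with NULL
  - task 2 (Migrate): project_id=1 -> matches Epsilon
  - task 3 (Design): project_id=NULL, no match -> kept with NULL
  - task 4 (Implement): project_id=3 -> matches Orion
All 4 rows appear; 2 have NULL project.

SQL:
SELECT a.name, b.name AS project
FROM tasks a
LEFT JOIN projects b ON a.project_id = b.id

Result:
name      | project
----------+--------
Deploy    | NULL   
Migrate   | Epsilon
Design    | NULL   
Implement | Orion  


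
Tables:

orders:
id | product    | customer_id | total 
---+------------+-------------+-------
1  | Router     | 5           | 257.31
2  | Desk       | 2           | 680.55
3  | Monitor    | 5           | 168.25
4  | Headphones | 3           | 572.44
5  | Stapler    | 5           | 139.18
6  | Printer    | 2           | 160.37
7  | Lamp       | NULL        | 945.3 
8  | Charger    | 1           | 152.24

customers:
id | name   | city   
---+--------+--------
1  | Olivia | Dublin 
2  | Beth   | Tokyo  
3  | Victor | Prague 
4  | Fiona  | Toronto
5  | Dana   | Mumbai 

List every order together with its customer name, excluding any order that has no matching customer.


INNER JOIN keeps only orders rows whose customer_id matches an id in customers. Walk through each order:
  - order 1 (Router): customer_id=5 -> matches Dana
  - order 2 (Desk): customer_id=2 -> matches Beth
  - order 3 (Monitor): customer_id=5 -> matches Dana
  - order 4 (Headphones): customer_id=3 -> matches Victor
  - order 5 (Stapler): customer_id=5 -> matches Dana
  - order 6 (Printer): customer_id=2 -> matches Beth
  - order 7 (Lamp): customer_id=NULL, no match -> dropped
  - order 8 (Charger): customer_id=1 -> matches Olivia
So 1 of 8 rows is dropped.

SQL:
SELECT a.product, b.name AS customer
FROM orders a
INNER JOIN customers b ON a.customer_id = b.id

Result:
product    | customer
-----------+---------
Router     | Dana    
Desk       | Beth    
Monitor    | Dana    
Headphones | Victor  
Stapler    | Dana    
Printer    | Beth    
Charger    | Olivia  


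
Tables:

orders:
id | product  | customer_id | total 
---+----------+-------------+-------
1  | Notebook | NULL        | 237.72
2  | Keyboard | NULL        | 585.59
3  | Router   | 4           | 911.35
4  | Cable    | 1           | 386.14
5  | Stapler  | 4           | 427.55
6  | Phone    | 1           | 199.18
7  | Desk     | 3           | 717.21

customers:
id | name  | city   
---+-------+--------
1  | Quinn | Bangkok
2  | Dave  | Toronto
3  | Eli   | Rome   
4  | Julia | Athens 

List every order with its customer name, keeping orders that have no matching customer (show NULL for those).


LEFT JOIN keeps every row from orders (the left table); where customer_id has no match in customers, the customer columns become NULL. Walk through each order:
  - order 1 (Notebook): customer_id=NULL, no match -> kept with NULL
  - order 2 (Keyboard): customer_id=NULL, no match -> kept with NULL
  - order 3 (Router): customer_id=4 -> matches Julia
  - order 4 (Cable): customer_id=1 -> matches Quinn
  - order 5 (Stapler): customer_id=4 -> matches Julia
  - order 6 (Phone): customer_id=1 -> matches Quinn
  - order 7 (Desk): customer_id=3 -> matches Eli
All 7 rows appear; 2 have NULL customer.

SQL:
SELECT a.product, b.name AS customer
FROM orders a
LEFT JOIN customers b ON a.customer_id = b.id

Result:
product  | customer
---------+---------
Notebook | NULL    
Keyboard | NULL    
Router   | Julia   
Cable    | Quinn   
Stapler  | Julia   
Phone    | Quinn   
Desk     | Eli     


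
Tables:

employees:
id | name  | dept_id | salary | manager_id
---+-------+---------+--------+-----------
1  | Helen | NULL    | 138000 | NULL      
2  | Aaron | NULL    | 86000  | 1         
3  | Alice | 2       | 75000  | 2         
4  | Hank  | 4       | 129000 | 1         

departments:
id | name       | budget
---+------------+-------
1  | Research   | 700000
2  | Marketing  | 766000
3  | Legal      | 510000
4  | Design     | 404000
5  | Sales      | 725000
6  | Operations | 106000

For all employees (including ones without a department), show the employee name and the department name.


LEFT JOIN keeps every row from employees (the left table); where dept_id has no match in departments, the department columns become NULL. Walk through each employee:
  - employee 1 (Helen): dept_id=NULL, no match -> kept with NULL
  - employee 2 (Aaron): dept_id=NULL, no match -> kept with NULL
  - employee 3 (Alice): dept_id=2 -> matches Marketing
  - employee 4 (Hank): dept_id=4 -> matches Design
All 4 rows appear; 2 have NULL department.

SQL:
SELECT a.name, b.name AS department
FROM employees a
LEFT JOIN departments b ON a.dept_id = b.id

Result:
name  | department
------+-----------
Helen | NULL      
Aaron | NULL      
Alice | Marketing 
Hank  | Design    


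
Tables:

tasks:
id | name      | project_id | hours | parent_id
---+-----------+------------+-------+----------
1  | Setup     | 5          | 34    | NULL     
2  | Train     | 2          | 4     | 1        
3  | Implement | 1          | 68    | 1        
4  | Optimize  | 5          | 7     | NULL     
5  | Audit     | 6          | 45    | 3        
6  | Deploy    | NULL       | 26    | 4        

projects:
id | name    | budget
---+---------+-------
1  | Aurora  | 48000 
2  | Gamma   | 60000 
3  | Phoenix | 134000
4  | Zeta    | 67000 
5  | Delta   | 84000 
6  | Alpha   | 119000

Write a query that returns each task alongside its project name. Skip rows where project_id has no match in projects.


INNER JOIN keeps only tasks rows whose project_id matches an id in projects. Walk through each task:
  - task 1 (Setup): project_id=5 -> matches Delta
  - task 2 (Train): project_id=2 -> matches Gamma
  - task 3 (Implement): project_id=1 -> matches Aurora
  - task 4 (Optimize): project_id=5 -> matches Delta
  - task 5 (Audit): project_id=6 -> matches Alpha
  - task 6 (Deploy): project_id=NULL, no match -> dropped
So 1 of 6 rows is dropped.

SQL:
SELECT a.name, b.name AS project
FROM tasks a
INNER JOIN projects b ON a.project_id = b.id

Result:
name      | project
----------+--------
Setup     | Delta  
Train     | Gamma  
Implement | Aurora 
Optimize  | Delta  
Audit     | Alpha  


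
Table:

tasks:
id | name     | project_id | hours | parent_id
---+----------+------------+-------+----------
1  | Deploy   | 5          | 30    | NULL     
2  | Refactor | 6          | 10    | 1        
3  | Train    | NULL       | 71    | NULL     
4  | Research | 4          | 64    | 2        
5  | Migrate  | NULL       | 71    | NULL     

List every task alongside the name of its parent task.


This is a self-join: tasks is joined to a second copy of itself, matching each row's parent_id to another row's id. Use LEFT JOIN so rows with parent_id=NULL are kept.
  - task 1 (Deploy): parent_id=NULL -> NULL
  - task 2 (Refactor): parent_id=1 -> Deploy
  - task 3 (Train): parent_id=NULL -> NULL
  - task 4 (Research): parent_id=2 -> Refactor
  - task 5 (Migrate): parent_id=NULL -> NULL

SQL:
SELECT a.name AS item, b.name AS parent
FROM tasks a
LEFT JOIN tasks b ON a.parent_id = b.id

Result:
item     | parent  
---------+---------
Deploy   | NULL    
Refactor | Deploy  
Train    | NULL    
Research | Refactor
Migrate  | NULL    
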